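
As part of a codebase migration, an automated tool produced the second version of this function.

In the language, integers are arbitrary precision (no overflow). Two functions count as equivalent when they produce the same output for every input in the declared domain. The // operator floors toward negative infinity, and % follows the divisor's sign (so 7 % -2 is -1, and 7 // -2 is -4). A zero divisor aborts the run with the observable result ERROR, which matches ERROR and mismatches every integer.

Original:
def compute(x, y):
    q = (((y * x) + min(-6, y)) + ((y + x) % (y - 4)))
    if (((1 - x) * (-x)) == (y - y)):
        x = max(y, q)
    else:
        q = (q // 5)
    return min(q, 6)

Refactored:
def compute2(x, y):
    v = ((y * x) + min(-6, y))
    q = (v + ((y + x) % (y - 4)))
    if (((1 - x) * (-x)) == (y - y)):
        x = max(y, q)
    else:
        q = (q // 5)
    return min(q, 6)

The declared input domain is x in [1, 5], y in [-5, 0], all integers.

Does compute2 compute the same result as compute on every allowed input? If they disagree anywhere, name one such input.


Equivalent — the differences include statement counts differ, and local variable names differ, yet no declared input distinguishes the two.
As a probe, take x=2, y=-2: compute runs q=-10, then (((1 - x) * (-x)) == (y - y)) is false, then q=-2, then returns -2; compute2 runs v=-10, then q=-10, then (((1 - x) * (-x)) == (y - y)) is false, then q=-2, then returns -2; both end at -2.
Every one of the 30 inputs gives matching results.
verdict: equivalent


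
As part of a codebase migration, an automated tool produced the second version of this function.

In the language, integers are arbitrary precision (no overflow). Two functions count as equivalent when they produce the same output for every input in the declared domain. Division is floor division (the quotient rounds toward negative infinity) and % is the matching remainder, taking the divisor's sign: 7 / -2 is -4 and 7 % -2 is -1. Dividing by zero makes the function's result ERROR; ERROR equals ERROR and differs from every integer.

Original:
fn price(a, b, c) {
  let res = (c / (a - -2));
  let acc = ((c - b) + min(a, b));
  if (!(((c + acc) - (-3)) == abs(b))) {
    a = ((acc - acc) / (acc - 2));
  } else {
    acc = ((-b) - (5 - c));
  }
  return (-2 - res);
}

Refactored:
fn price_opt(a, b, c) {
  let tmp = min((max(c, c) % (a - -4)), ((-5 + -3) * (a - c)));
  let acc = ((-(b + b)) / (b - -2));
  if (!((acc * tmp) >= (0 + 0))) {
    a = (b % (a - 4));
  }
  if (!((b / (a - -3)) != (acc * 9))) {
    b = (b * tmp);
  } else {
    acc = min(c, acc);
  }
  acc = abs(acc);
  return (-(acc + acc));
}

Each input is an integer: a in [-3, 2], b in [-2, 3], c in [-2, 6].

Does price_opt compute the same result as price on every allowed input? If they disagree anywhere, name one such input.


Not equivalent: a=-3, b=-2, c=-2 separates them (-4 vs ERROR).
price: res becomes 2; next acc becomes -3; next (!(((c + acc) - (-3)) == abs(b))) evaluates to true; next a becomes 0; next final value -4
price_opt: tmp becomes 0; next hits division by zero so the output is ERROR
verdict: not equivalent; witness: a=-3, b=-2, c=-2


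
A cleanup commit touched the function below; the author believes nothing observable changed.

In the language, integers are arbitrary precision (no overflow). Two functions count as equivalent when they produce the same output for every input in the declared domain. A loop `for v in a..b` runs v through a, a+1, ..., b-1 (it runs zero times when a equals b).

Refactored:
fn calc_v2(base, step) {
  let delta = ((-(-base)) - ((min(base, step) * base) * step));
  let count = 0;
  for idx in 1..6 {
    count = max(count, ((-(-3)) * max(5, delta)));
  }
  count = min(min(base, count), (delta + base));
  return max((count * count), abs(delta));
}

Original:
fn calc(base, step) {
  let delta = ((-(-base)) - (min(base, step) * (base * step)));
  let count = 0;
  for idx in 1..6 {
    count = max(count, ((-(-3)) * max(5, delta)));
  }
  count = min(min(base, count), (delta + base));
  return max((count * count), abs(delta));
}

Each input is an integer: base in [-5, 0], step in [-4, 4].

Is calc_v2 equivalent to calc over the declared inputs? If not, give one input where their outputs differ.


Behavior is preserved: although same computation, different form, the outputs never diverge.
One worked example (base=-5, step=-1) — calc: delta=20, then count=0, then (idx=1), then count=60, then (idx=2), then count=60, then (idx=3), then count=60, then (idx=4), then count=60, then (idx=5), then count=60, then count=-5, then returns 25; calc_v2: delta=20, then count=0, then (idx=1), then count=60, then (idx=2), then count=60, then (idx=3), then count=60, then (idx=4), then count=60, then (idx=5), then count=60, then count=-5, then returns 25; agreement on 25.
Across all 54 domain points the two functions coincide.
verdict: equivalent


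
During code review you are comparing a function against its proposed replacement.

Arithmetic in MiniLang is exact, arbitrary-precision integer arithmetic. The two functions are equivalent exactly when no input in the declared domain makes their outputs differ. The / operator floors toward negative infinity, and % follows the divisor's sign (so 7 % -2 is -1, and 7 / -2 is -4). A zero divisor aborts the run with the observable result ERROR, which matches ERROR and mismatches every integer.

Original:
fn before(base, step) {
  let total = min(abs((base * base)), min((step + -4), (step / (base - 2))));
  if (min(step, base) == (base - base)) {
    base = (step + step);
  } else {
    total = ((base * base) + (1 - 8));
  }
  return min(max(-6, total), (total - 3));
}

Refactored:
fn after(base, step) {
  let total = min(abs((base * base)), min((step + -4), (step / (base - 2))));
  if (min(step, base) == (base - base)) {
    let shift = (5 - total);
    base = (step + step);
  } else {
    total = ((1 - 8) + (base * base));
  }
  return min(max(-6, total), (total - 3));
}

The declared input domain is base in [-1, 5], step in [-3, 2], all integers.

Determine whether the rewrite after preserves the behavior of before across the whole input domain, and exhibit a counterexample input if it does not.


Changes here: statement counts differ; also arithmetic usage differs; also local variable names differ; also constant usage differs; the full 42-point sweep finds no disagreement.
verdict: equivalent


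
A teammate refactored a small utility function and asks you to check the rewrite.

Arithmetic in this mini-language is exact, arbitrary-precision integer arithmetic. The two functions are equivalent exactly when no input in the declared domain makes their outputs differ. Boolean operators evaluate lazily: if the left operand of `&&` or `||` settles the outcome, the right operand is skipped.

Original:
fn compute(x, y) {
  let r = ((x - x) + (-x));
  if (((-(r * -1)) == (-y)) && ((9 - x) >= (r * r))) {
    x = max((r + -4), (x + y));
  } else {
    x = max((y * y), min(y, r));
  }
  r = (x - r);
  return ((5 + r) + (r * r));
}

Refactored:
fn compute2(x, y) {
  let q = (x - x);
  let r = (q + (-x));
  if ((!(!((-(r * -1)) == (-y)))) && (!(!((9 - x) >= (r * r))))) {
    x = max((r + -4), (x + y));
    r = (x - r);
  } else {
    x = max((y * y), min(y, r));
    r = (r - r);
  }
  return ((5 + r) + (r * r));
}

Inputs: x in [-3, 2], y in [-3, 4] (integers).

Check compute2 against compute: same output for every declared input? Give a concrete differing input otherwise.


At x=-3, y=-2: compute gives 7, compute2 gives 5.
verdict: not equivalent; witness: x=-3, y=-2


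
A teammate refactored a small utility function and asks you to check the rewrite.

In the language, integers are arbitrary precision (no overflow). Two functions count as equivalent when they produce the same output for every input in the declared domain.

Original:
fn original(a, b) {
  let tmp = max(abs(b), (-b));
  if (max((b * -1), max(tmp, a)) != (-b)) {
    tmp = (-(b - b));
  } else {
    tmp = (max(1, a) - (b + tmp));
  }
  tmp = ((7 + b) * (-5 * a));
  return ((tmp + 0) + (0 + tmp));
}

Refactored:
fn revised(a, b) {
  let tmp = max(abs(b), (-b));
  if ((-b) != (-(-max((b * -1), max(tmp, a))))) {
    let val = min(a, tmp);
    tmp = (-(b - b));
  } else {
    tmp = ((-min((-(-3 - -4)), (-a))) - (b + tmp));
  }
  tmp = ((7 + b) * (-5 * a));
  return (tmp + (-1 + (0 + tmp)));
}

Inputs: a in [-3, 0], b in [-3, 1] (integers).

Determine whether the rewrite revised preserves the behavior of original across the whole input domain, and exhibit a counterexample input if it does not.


Run the pair on a=-3, b=-3.
original: tmp := 3 | (max((b * -1), max(tmp, a)) != (-b)): false | tmp := 1 | tmp := 60 | result 120
revised: tmp := 3 | ((-b) != (-(-max((b * -1), max(tmp, a))))): false | tmp := 1 | tmp := 60 | result 119
120 against 119: the behavior changed.
verdict: not equivalent; witness: a=-3, b=-3


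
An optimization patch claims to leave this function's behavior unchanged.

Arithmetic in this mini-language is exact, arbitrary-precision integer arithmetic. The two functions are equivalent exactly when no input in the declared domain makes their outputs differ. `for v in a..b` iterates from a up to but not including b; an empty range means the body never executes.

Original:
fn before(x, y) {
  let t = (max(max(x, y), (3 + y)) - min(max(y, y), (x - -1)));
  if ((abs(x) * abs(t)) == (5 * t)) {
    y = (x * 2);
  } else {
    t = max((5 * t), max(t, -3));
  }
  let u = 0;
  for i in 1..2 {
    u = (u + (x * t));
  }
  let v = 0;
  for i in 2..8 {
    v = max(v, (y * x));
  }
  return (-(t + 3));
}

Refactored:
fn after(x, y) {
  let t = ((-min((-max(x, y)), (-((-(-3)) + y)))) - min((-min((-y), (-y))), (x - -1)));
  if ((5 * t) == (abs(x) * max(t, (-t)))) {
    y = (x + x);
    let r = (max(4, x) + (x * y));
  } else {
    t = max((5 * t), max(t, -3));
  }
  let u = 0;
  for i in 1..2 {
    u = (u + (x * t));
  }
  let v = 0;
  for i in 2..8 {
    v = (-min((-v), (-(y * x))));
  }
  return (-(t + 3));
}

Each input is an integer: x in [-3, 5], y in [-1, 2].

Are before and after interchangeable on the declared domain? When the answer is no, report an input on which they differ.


Differences: statement counts differ; also constant usage differs; also local variable names differ; also arithmetic usage differs; also min/max/abs usage differs — yet all 36 inputs agree.
verdict: equivalent


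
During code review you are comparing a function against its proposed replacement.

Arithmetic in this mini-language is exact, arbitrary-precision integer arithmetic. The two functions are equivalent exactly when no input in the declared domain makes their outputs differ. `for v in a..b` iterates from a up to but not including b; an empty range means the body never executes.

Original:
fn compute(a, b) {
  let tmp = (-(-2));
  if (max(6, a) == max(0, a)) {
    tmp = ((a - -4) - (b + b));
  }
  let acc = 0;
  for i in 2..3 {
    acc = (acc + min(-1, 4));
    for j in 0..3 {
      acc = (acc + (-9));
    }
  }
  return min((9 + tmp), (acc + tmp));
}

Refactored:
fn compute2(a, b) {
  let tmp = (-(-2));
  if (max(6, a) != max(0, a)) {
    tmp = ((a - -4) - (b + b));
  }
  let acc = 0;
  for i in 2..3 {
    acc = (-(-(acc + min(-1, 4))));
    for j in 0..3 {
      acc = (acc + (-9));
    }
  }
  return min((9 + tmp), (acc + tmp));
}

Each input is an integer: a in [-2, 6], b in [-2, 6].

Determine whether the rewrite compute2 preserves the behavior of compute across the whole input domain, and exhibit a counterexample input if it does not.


Evaluate both at a=-2, b=-2.
compute: tmp = 2; (max(6, a) == max(0, a)) -> false; acc = 0; [i=2]; acc = -1; [j=0]; acc = -10; [j=1]; acc = -19; [j=2]; acc = -28; return -26
compute2: tmp = 2; (max(6, a) != max(0, a)) -> true; tmp = 6; acc = 0; [i=2]; acc = -1; [j=0]; acc = -10; [j=1]; acc = -19; [j=2]; acc = -28; return -22
-26 and -22 differ, so these are not the same function on this domain.
verdict: not equivalent; witness: a=-2, b=-2


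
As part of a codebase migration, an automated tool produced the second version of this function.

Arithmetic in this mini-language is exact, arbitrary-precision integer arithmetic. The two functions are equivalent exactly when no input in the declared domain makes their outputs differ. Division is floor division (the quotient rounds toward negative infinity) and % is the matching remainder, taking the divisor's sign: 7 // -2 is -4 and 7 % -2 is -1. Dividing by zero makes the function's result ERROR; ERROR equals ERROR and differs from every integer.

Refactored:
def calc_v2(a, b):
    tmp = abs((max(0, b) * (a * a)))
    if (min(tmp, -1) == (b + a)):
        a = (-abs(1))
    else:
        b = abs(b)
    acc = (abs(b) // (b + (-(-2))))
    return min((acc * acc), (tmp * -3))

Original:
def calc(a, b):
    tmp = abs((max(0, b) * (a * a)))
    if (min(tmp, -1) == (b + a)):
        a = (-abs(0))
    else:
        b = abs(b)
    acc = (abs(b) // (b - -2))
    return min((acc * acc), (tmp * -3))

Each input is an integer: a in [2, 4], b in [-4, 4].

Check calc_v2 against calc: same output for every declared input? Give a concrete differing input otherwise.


The suspicious edit (`0` became `1`) never changes the result for any input inside the declared domain.
Tracing a=2, b=-3: calc: tmp := 0 | (min(tmp, -1) == (b + a)): true | a := 0 | acc := -3 | result 0 | calc_v2: tmp := 0 | (min(tmp, -1) == (b + a)): true | a := -1 | acc := -3 | result 0 — matching result 0.
Every one of the 27 inputs gives matching results.
verdict: equivalent


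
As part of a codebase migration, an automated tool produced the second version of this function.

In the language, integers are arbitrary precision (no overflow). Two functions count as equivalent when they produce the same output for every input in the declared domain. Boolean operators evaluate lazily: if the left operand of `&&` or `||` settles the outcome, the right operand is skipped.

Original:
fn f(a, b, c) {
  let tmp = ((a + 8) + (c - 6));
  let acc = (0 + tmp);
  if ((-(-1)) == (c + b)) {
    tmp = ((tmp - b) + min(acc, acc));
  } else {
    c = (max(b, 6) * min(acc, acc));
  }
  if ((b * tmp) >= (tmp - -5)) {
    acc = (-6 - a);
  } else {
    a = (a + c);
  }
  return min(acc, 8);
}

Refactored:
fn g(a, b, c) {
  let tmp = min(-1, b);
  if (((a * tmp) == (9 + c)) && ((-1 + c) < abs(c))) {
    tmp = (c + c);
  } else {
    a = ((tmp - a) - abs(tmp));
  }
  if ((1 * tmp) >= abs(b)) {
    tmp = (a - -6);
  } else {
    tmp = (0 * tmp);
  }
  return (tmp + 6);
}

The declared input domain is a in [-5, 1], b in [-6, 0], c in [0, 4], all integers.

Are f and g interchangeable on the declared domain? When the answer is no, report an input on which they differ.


Consider the input a=-5, b=-6, c=0.
f: tmp = -3; acc = -3; ((-(-1)) == (c + b)) -> false; c = -18; ((b * tmp) >= (tmp - -5)) -> true; acc = -1; return -1
g: tmp = -6; (((a * tmp) == (9 + c)) && ((-1 + c) < abs(c))) -> false; a = -7; ((1 * tmp) >= abs(b)) -> false; tmp = 0; return 6
-1 against 6: the behavior changed.
verdict: not equivalent; witness: a=-5, b=-6, c=0


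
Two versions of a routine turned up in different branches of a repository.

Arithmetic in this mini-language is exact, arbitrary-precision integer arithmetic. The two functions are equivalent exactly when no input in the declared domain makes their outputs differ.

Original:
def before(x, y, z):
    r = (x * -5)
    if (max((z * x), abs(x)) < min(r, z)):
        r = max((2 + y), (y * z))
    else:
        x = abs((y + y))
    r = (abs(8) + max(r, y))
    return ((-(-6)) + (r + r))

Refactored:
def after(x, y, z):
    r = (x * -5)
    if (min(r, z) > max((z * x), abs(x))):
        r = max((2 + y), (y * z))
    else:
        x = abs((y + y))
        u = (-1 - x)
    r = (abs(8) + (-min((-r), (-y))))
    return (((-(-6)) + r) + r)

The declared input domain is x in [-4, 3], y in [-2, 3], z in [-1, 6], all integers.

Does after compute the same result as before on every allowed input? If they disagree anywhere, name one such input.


The diff adds an assignment to `u` whose value nothing reads, which nothing downstream consumes.
Tracing x=-2, y=3, z=4: before: r = 10; (max((z * x), abs(x)) < min(r, z)) -> true; r = 12; r = 20; return 46 | after: r = 10; (min(r, z) > max((z * x), abs(x))) -> true; r = 12; r = 20; return 46 — matching result 46.
An exhaustive pass over the 384 declared inputs shows identical outputs.
verdict: equivalent


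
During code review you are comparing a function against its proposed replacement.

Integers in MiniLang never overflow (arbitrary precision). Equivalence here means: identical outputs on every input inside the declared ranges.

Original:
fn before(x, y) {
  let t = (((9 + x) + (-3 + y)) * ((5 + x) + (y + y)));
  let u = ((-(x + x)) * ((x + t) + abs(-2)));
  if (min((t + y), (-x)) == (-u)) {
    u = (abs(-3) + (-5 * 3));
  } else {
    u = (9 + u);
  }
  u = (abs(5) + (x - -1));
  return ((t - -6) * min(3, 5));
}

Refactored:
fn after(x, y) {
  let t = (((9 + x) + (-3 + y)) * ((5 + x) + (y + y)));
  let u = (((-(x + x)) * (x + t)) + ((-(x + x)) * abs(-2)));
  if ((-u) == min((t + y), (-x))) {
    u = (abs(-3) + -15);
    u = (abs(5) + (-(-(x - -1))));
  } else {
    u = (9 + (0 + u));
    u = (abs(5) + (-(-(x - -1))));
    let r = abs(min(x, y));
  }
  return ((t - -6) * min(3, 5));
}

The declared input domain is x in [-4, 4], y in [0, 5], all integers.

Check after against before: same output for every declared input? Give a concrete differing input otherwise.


This is a faithful refactor — min/max/abs usage differs, and arithmetic usage differs, and constant usage differs, and statement counts differ, and local variable names differ, but the computed results match everywhere.
Spot check at x=-2, y=2 — before: t becomes 42; next u becomes 168; next (min((t + y), (-x)) == (-u)) evaluates to false; next u becomes 177; next u becomes 4; next final value 144. after: t becomes 42; next u becomes 168; next ((-u) == min((t + y), (-x))) evaluates to false; next u becomes 177; next u becomes 4; next r becomes 2; next final value 144. Both give 144.
Every one of the 54 inputs gives matching results.
verdict: equivalent


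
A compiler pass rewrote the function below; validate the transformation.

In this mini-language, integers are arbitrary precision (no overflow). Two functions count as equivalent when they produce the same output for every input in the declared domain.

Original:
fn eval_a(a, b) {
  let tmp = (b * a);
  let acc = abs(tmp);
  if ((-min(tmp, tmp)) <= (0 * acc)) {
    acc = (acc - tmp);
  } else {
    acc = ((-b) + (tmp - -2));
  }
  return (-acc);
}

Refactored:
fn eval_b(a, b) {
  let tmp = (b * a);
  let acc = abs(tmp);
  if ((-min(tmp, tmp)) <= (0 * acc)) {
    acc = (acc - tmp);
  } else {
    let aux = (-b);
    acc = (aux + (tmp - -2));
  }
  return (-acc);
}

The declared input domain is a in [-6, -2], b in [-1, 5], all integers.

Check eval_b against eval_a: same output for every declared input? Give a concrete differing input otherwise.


Comparing the listings, the differences include: local variable names differ, statement counts differ.
One worked example (a=-3, b=-1) — eval_a: tmp becomes 3; next acc becomes 3; next ((-min(tmp, tmp)) <= (0 * acc)) evaluates to true; next acc becomes 0; next final value 0; eval_b: tmp becomes 3; next acc becomes 3; next ((-min(tmp, tmp)) <= (0 * acc)) evaluates to true; next acc becomes 0; next final value 0; agreement on 0.
Every one of the 35 inputs gives matching results.
verdict: equivalent


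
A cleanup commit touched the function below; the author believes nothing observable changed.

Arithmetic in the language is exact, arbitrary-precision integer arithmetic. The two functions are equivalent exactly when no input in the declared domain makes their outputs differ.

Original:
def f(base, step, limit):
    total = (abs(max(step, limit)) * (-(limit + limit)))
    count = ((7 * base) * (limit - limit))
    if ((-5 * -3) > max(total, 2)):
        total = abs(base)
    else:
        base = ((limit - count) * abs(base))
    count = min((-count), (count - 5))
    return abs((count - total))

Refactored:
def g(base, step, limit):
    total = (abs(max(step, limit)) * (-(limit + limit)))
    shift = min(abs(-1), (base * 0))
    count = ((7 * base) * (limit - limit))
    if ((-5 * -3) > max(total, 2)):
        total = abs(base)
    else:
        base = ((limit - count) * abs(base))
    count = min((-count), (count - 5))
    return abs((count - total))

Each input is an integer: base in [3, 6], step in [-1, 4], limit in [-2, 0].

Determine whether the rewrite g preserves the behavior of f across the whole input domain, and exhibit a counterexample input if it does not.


This is a faithful refactor — arithmetic usage differs, plus statement counts differ, plus constant usage differs, plus min/max/abs usage differs, plus local variable names differ, but the computed results match everywhere.
One worked example (base=4, step=-1, limit=0) — f: total=0, then count=0, then ((-5 * -3) > max(total, 2)) is true, then total=4, then count=-5, then returns 9; g: total=0, then shift=0, then count=0, then ((-5 * -3) > max(total, 2)) is true, then total=4, then count=-5, then returns 9; agreement on 9.
Sweeping the whole domain (72 inputs) finds no disagreement.
verdict: equivalent


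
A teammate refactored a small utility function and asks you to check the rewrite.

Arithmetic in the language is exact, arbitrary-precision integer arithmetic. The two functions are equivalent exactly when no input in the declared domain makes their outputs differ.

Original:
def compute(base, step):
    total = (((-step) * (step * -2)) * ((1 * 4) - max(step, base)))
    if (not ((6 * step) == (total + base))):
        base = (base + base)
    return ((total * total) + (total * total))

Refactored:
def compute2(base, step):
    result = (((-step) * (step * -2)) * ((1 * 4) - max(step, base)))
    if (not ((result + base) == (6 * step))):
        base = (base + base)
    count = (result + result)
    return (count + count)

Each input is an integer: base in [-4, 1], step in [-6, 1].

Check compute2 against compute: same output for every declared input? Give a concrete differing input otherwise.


Consider the input base=-4, step=-6.
compute: total = 576; (not ((6 * step) == (total + base))) -> true; base = -8; return 663552
compute2: result = 576; (not ((result + base) == (6 * step))) -> true; base = -8; count = 1152; return 2304
663552 and 2304 differ, so these are not the same function on this domain.
verdict: not equivalent; witness: base=-4, step=-6


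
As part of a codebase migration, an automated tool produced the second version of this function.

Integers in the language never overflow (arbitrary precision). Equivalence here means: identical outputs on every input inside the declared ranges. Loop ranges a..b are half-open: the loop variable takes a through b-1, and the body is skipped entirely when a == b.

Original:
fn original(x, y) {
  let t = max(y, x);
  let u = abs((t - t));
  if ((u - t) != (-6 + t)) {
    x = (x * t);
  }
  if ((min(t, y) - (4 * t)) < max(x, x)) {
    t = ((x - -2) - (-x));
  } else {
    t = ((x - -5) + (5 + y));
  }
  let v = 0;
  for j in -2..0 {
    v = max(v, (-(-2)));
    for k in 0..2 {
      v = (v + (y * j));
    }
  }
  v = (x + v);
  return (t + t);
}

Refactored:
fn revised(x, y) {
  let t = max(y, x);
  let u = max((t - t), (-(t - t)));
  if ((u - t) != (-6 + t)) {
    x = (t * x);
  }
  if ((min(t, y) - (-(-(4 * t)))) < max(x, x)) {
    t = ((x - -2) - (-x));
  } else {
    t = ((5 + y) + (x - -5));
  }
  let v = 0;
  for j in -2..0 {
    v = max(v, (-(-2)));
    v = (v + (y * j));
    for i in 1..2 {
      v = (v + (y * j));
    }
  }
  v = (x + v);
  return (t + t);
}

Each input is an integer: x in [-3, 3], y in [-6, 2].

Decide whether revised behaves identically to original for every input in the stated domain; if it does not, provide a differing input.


Differences: statement counts differ, and loop structure differs, and min/max/abs usage differs, and arithmetic usage differs, and local variable names differ — yet all 63 inputs agree.
verdict: equivalent


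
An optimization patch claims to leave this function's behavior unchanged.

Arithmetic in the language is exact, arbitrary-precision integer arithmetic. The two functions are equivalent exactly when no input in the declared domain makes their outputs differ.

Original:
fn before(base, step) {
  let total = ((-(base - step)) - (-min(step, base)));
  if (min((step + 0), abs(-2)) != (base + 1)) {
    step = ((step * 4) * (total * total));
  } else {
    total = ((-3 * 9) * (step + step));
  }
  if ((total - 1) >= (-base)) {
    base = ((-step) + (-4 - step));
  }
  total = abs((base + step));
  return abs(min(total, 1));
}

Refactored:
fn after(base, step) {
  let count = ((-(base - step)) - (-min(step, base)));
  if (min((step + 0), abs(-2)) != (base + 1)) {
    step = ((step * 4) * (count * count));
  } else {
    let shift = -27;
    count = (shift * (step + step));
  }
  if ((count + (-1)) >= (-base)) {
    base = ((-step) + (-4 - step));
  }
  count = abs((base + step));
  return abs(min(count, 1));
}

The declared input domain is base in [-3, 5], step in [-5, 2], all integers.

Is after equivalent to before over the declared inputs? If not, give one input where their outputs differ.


Comparing the listings, the differences include: constant usage differs; and statement counts differ; and arithmetic usage differs; and local variable names differ.
As a probe, take base=-2, step=-4: before runs total becomes -6; next (min((step + 0), abs(-2)) != (base + 1)) evaluates to true; next step becomes -576; next ((total - 1) >= (-base)) evaluates to false; next total becomes 578; next final value 1; after runs count becomes -6; next (min((step + 0), abs(-2)) != (base + 1)) evaluates to true; next step becomes -576; next ((count + (-1)) >= (-base)) evaluates to false; next count becomes 578; next final value 1; both end at 1.
An exhaustive pass over the 72 declared inputs shows identical outputs.
verdict: equivalent


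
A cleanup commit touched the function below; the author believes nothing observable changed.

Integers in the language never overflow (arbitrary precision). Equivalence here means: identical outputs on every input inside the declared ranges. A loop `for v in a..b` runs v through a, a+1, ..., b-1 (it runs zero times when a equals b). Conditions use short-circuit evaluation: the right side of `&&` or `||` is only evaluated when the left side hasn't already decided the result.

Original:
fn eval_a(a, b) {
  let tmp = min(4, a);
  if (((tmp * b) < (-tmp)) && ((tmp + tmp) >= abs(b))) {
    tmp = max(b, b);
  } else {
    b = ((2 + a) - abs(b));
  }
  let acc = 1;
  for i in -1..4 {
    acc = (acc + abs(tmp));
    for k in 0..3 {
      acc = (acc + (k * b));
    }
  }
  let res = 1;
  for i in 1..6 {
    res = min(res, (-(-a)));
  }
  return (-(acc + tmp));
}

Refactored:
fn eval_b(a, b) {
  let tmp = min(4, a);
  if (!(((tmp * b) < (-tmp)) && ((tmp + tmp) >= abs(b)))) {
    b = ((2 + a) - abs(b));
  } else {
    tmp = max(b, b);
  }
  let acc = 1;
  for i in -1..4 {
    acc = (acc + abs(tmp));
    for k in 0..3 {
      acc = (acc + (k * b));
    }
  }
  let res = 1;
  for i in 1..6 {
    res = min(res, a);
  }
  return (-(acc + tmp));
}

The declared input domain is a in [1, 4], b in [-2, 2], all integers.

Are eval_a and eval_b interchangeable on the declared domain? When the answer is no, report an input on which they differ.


Equivalent — the differences include boolean connective usage differs, yet no declared input distinguishes the two.
Tracing a=1, b=2: eval_a: tmp = 1; (((tmp * b) < (-tmp)) && ((tmp + tmp) >= abs(b))) -> false; b = 1; acc = 1; [i=-1]; acc = 2; [k=0]; acc = 2; [k=1]; acc = 3; [k=2]; acc = 5; [i=0]; acc = 6; [k=0]; acc = 6; [k=1]; acc = 7; [k=2]; acc = 9; [i=1]; acc = 10; [k=0]; acc = 10; [k=1]; acc = 11; [k=2]; acc = 13; [i=2]; acc = 14; [k=0]; acc = 14; [k=1]; acc = 15; [k=2]; acc = 17; [i=3]; acc = 18; [k=0]; acc = 18; [k=1]; acc = 19; [k=2]; acc = 21; res = 1; [i=1]; res = 1; [i=2]; res = 1; [i=3]; res = 1; [i=4]; res = 1; [i=5]; res = 1; return -22 | eval_b: tmp = 1; (!(((tmp * b) < (-tmp)) && ((tmp + tmp) >= abs(b)))) -> true; b = 1; acc = 1; [i=-1]; acc = 2; [k=0]; acc = 2; [k=1]; acc = 3; [k=2]; acc = 5; [i=0]; acc = 6; [k=0]; acc = 6; [k=1]; acc = 7; [k=2]; acc = 9; [i=1]; acc = 10; [k=0]; acc = 10; [k=1]; acc = 11; [k=2]; acc = 13; [i=2]; acc = 14; [k=0]; acc = 14; [k=1]; acc = 15; [k=2]; acc = 17; [i=3]; acc = 18; [k=0]; acc = 18; [k=1]; acc = 19; [k=2]; acc = 21; res = 1; [i=1]; res = 1; [i=2]; res = 1; [i=3]; res = 1; [i=4]; res = 1; [i=5]; res = 1; return -22 — matching result -22.
An exhaustive pass over the 20 declared inputs shows identical outputs.
verdict: equivalent


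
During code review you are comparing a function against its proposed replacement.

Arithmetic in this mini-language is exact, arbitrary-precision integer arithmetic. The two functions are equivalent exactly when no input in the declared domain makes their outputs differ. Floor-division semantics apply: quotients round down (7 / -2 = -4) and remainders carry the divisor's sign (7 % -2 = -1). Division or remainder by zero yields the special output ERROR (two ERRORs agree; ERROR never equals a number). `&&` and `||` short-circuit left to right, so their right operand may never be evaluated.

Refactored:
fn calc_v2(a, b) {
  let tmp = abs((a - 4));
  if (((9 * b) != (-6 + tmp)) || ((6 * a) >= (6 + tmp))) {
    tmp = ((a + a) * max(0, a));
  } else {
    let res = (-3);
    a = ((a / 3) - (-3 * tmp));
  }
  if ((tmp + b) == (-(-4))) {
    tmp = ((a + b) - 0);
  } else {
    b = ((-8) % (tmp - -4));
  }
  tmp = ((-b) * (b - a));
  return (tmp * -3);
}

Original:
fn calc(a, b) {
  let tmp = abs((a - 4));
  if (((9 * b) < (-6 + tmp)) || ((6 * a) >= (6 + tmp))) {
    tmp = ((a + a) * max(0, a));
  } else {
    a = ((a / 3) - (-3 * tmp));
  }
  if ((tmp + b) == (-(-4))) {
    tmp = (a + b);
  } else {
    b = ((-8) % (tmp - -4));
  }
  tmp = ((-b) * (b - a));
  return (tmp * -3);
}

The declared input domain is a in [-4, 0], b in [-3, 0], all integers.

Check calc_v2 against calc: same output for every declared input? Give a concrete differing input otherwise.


Evaluate both at a=-1, b=0.
calc: tmp = 5; (((9 * b) < (-6 + tmp)) || ((6 * a) >= (6 + tmp))) -> false; a = 14; ((tmp + b) == (-(-4))) -> false; b = 1; tmp = 13; return -39
calc_v2: tmp = 5; (((9 * b) != (-6 + tmp)) || ((6 * a) >= (6 + tmp))) -> true; tmp = 0; ((tmp + b) == (-(-4))) -> false; b = 0; tmp = 0; return 0
-39 and 0 differ, so these are not the same function on this domain.
verdict: not equivalent; witness: a=-1, b=0


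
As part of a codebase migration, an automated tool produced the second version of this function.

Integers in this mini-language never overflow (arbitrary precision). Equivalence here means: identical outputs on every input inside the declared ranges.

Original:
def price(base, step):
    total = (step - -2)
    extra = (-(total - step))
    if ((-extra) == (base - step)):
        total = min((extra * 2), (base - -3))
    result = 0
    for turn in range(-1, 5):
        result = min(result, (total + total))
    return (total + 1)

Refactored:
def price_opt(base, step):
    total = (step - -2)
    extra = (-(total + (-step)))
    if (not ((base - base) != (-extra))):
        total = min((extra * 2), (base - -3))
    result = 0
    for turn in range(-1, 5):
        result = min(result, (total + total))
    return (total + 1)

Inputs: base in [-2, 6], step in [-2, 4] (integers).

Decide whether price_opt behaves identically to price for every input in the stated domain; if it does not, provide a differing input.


On input base=0, step=-2, price returns -3 while price_opt returns 1.
verdict: not equivalent; witness: base=0, step=-2


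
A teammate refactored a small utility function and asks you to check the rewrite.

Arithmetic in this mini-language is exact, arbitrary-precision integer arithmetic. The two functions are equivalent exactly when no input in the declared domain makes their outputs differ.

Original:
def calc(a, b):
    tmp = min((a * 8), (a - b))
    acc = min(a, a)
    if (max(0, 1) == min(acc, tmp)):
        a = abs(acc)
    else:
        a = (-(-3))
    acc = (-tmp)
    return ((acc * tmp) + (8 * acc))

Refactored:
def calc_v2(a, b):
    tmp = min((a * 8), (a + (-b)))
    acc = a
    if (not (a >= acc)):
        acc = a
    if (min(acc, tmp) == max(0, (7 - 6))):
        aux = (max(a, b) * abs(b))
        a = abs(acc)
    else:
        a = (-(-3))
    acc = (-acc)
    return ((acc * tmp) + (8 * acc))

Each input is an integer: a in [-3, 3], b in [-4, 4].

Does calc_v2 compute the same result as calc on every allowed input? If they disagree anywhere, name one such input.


Take a=-3, b=-4.
calc: tmp := -24 | acc := -3 | (max(0, 1) == min(acc, tmp)): false | a := 3 | acc := 24 | result -384
calc_v2: tmp := -24 | acc := -3 | (not (a >= acc)): false | (min(acc, tmp) == max(0, (7 - 6))): false | a := 3 | acc := 3 | result -48
-384 != -48, so the rewrite changes behavior.
verdict: not equivalent; witness: a=-3, b=-4


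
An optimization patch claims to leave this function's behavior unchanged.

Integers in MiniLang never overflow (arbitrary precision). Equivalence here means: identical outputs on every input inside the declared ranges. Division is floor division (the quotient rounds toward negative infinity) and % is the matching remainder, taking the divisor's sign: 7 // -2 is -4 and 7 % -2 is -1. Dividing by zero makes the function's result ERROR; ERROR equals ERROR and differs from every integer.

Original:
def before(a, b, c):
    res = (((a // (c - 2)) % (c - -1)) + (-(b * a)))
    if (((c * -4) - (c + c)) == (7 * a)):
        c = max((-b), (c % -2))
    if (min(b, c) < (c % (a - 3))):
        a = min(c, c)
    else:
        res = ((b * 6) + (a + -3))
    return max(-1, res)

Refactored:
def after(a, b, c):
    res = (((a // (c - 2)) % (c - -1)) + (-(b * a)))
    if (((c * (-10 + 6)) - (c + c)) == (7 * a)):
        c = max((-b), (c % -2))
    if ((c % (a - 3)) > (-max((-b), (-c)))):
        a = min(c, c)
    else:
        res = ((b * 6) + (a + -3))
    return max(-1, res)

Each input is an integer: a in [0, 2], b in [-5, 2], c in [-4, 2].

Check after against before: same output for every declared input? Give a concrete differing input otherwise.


Behavior is preserved: although comparison usage differs, plus arithmetic usage differs, plus constant usage differs, plus min/max/abs usage differs, the outputs never diverge.
One worked example (a=0, b=-4, c=-2) — before: res=0, then (((c * -4) - (c + c)) == (7 * a)) is false, then (min(b, c) < (c % (a - 3))) is true, then a=-2, then returns 0; after: res=0, then (((c * (-10 + 6)) - (c + c)) == (7 * a)) is false, then ((c % (a - 3)) > (-max((-b), (-c)))) is true, then a=-2, then returns 0; agreement on 0.
Checked all 168 inputs in the declared domain: the outputs agree on every one.
verdict: equivalent


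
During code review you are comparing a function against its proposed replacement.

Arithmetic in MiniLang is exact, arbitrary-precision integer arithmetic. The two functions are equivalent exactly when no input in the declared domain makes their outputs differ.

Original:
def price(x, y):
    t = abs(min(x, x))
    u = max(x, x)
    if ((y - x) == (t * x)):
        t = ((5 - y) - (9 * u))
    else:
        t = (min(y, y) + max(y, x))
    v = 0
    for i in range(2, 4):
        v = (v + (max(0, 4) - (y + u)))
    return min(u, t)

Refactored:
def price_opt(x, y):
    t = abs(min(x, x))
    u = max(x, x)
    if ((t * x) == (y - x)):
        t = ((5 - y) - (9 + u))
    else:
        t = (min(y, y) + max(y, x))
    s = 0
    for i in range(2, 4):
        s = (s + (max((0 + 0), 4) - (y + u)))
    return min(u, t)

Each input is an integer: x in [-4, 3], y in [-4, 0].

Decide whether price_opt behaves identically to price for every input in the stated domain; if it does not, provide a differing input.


Run the pair on x=0, y=0.
price: t becomes 0; next u becomes 0; next ((y - x) == (t * x)) evaluates to true; next t becomes 5; next v becomes 0; next at i=2:; next v becomes 4; next at i=3:; next v becomes 8; next final value 0
price_opt: t becomes 0; next u becomes 0; next ((t * x) == (y - x)) evaluates to true; next t becomes -4; next s becomes 0; next at i=2:; next s becomes 4; next at i=3:; next s becomes 8; next final value -4
0 and -4 differ, so these are not the same function on this domain.
verdict: not equivalent; witness: x=0, y=0


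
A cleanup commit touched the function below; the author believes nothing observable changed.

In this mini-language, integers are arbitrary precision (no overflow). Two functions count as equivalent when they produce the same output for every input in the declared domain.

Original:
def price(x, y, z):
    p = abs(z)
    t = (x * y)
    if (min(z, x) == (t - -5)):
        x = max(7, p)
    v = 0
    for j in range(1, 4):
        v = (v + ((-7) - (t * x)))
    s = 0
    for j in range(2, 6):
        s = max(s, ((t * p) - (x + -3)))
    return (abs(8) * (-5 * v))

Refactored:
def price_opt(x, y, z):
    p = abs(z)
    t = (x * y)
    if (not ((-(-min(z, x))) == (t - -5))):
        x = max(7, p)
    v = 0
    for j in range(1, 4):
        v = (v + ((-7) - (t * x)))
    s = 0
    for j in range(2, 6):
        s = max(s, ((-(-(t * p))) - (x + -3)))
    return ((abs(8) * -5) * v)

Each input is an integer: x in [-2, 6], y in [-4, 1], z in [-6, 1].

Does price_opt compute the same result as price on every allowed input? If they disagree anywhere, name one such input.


Take x=-2, y=-4, z=-6.
price: p := 6 | t := 8 | (min(z, x) == (t - -5)): false | v := 0 | iter j=1: | v := 9 | iter j=2: | v := 18 | iter j=3: | v := 27 | s := 0 | iter j=2: | s := 53 | iter j=3: | s := 53 | iter j=4: | s := 53 | iter j=5: | s := 53 | result -1080
price_opt: p := 6 | t := 8 | (not ((-(-min(z, x))) == (t - -5))): true | x := 7 | v := 0 | iter j=1: | v := -63 | iter j=2: | v := -126 | iter j=3: | v := -189 | s := 0 | iter j=2: | s := 44 | iter j=3: | s := 44 | iter j=4: | s := 44 | iter j=5: | s := 44 | result 7560
-1080 vs 7560 — the two versions disagree here.
verdict: not equivalent; witness: x=-2, y=-4, z=-6


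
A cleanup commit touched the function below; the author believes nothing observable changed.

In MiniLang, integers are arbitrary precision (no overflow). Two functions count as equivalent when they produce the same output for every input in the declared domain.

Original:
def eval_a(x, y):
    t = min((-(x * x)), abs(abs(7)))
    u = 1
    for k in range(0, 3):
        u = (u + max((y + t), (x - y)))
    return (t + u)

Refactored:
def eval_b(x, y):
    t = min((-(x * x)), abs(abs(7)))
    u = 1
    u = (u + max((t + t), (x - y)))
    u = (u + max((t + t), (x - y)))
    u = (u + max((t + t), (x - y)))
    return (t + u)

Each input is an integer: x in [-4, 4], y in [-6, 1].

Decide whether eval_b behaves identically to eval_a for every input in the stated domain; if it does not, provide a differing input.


Not equivalent: x=-1, y=1 separates them (0 vs -6).
eval_a: t := -1 | u := 1 | iter k=0: | u := 1 | iter k=1: | u := 1 | iter k=2: | u := 1 | result 0
eval_b: t := -1 | u := 1 | u := -1 | u := -3 | u := -5 | result -6
verdict: not equivalent; witness: x=-1, y=1


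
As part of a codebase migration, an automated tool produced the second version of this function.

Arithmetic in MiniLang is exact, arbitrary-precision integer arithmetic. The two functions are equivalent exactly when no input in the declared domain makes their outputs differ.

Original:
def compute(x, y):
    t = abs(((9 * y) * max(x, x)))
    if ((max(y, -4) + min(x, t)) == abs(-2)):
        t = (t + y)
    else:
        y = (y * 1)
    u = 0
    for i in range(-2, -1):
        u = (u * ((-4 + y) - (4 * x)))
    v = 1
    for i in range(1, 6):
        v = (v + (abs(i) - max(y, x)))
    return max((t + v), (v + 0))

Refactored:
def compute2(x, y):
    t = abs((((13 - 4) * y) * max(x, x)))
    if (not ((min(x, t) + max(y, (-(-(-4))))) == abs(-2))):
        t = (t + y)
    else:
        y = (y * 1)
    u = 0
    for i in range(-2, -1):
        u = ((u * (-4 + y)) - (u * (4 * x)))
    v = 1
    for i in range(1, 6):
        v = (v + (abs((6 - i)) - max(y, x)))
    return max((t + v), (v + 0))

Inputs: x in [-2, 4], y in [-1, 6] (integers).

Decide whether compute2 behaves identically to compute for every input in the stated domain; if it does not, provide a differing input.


Not equivalent: x=-2, y=-1 separates them (39 vs 38).
compute: t = 18; ((max(y, -4) + min(x, t)) == abs(-2)) -> false; y = -1; u = 0; [i=-2]; u = 0; v = 1; [i=1]; v = 3; [i=2]; v = 6; [i=3]; v = 10; [i=4]; v = 15; [i=5]; v = 21; return 39
compute2: t = 18; (not ((min(x, t) + max(y, (-(-(-4))))) == abs(-2))) -> true; t = 17; u = 0; [i=-2]; u = 0; v = 1; [i=1]; v = 7; [i=2]; v = 12; [i=3]; v = 16; [i=4]; v = 19; [i=5]; v = 21; return 38
verdict: not equivalent; witness: x=-2, y=-1
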